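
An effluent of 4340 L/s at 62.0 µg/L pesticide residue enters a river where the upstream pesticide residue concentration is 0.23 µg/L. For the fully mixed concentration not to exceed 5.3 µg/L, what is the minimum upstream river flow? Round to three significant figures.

Set C_mix = 5.3: (Q·0.2300 + 4340·62.00) / (Q + 4340) = 5.3
→ Q = 4340·(62.00 − 5.3)/(5.3 − 0.2300) = 48540 L/s.

48500 L/s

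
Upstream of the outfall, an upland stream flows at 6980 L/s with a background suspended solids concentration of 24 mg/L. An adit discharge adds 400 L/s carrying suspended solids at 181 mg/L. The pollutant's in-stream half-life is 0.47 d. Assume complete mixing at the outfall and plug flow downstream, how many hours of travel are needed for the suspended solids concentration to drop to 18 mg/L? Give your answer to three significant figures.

9.62 h

Conservation of mass: C = (6980·24.00 + 400.0·181.0) / 7380 = 239900/7380 = 32.51 mg/L.
Half-life 0.47 d → k = ln 2 / 0.47 = 1.475 d⁻¹.
32.51·exp(−k·t) = 18 → t = ln(32.51/18)/k = 34630 s = 9.620 h.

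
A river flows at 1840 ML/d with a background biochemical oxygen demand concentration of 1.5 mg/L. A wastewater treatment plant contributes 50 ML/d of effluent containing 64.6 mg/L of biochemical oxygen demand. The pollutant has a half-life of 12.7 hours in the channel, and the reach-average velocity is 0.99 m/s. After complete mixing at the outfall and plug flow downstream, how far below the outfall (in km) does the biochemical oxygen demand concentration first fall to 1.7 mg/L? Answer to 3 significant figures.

After mixing, C = (1840·1.500 + 50.00·64.60) / 1890 = 5990/1890 = 3.169 mg/L.
Half-life 12.7 h → k = ln 2 / 12.7 = 0.05458 h⁻¹ = 1.310 d⁻¹.
Set 3.169·exp(−k·t) = 1.7 → t = ln(3.169/1.7)/k = 41090 s = 11.41 h.
Distance = v·t = 0.99·41090 = 40670 m = 40.67 km.

40.7 km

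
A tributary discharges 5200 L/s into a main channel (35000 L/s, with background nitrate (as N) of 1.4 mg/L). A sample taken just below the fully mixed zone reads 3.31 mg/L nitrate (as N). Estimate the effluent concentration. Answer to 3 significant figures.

Mass balance: 35000·1.400 + 5200·Cₑ = 40200·3.310
→ Cₑ = (40200·3.310 − 35000·1.400) / 5200 = 16.17 mg/L.

16.2 mg/L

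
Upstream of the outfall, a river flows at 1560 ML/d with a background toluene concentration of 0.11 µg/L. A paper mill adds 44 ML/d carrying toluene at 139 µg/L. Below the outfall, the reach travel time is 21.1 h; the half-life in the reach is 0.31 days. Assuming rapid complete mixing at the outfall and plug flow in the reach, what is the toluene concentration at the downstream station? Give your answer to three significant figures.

Flow-weighted average: C = (1560·0.1100 + 44.00·139.0) / 1604 = 6288/1604 = 3.920 µg/L.
Half-life 0.31 d → k = ln 2 / 0.31 = 2.236 d⁻¹.
Applying C = C₀e^(−kt): 3.920 × 0.1400 = 0.5490 µg/L.

0.549 µg/L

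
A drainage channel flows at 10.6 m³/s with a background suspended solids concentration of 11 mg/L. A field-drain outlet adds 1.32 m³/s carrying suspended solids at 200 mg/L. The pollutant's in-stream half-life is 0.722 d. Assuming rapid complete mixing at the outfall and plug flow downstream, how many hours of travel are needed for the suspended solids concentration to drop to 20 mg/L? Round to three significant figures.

11.7 h

Mass balance: C = (10.60·11.00 + 1.320·200.0) / 11.92 = 380.6/11.92 = 31.93 mg/L.
Half-life 0.722 d → k = ln 2 / 0.722 = 0.9600 d⁻¹.
31.93·exp(−k·t) = 20 → t = ln(31.93/20)/k = 42100 s = 11.69 h.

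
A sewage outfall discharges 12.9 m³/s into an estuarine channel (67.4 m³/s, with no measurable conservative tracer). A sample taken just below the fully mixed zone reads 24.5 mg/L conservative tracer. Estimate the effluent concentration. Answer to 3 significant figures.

Mass balance: 67.40·0 + 12.90·Cₑ = 80.30·24.50
→ Cₑ = (80.30·24.50 − 67.40·0) / 12.90 = 152.5 mg/L.

153 mg/L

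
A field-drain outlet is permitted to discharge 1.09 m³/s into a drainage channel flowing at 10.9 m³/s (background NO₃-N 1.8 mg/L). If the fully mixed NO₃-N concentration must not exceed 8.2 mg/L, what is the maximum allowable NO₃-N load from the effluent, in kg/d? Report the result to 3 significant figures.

6800 kg/d

Mass balance at the limit: 10.90·1.800 + 1.090·Cₑ = 11.99·8.2 → Cₑ = 72.20 mg/L.
Load = 1.090 m³/s × 72.20 g/m³ × 86 400 s/d = 6800 kg/d.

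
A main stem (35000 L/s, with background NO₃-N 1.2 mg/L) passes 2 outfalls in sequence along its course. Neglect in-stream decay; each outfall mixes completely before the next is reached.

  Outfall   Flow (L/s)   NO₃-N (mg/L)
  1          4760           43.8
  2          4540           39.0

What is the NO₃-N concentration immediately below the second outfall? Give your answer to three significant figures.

9.65 mg/L

After outfall 1: Q = 35000 + 4760 = 39760 L/s; C = (35000·1.200 + 4760·43.80)/39760 = 6.300 mg/L.
After outfall 2: Q = 39760 + 4540 = 44300 L/s; C = (39760·6.300 + 4540·39.00)/44300 = 9.651 mg/L.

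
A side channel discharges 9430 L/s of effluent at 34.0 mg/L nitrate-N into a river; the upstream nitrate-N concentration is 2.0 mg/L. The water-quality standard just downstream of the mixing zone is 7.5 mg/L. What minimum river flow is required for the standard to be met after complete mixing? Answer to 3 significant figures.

45400 L/s

Set C_mix = 7.5: (Q·2.000 + 9430·34.00) / (Q + 9430) = 7.5
→ Q = 9430·(34.00 − 7.5)/(7.5 − 2.000) = 45440 L/s.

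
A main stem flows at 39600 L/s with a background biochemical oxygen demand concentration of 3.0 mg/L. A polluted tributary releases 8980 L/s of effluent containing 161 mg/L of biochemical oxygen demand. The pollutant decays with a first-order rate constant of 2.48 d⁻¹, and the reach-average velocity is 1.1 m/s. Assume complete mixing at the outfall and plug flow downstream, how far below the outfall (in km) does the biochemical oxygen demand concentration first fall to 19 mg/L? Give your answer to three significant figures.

20.2 km

Mass balance: C = (39600·3.000 + 8980·161.0) / 48580 = 1565000/48580 = 32.21 mg/L.
Set 32.21·exp(−k·t) = 19 → t = ln(32.21/19)/k = 18390 s = 5.107 h.
Distance = v·t = 1.1·18390 = 20220 m = 20.22 km.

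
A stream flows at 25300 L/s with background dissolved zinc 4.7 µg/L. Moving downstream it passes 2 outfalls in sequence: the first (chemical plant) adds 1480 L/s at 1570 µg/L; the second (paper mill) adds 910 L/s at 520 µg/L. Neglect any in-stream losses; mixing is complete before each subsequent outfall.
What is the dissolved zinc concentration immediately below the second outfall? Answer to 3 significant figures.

After outfall 1: Q = 25300 + 1480 = 26780 L/s; C = (25300·4.700 + 1480·1570)/26780 = 91.21 µg/L.
After outfall 2: Q = 26780 + 910.0 = 27690 L/s; C = (26780·91.21 + 910.0·520.0)/27690 = 105.3 µg/L.

105 µg/L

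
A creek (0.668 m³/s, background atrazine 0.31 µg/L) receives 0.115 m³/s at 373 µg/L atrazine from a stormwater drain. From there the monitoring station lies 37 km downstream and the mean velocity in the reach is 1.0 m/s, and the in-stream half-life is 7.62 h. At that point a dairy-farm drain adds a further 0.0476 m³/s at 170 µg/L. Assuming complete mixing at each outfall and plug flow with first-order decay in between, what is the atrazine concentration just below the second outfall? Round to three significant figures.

Flow-weighted average: C = (0.6680·0.3100 + 0.1150·373.0) / 0.7830 = 43.10/0.7830 = 55.05 µg/L; combined flow 0.7830 m³/s.
Travel time t = 37·1000 / 1.0 = 37000 s = 10.28 h.
Half-life 7.62 h → k = ln 2 / 7.62 = 0.09096 h⁻¹ = 2.183 d⁻¹.
Decay over the reach: 55.05·exp(−kt) = 55.05·0.3926 = 21.61 µg/L.
At the second outfall, C = (0.7830·21.61 + 0.04760·170.0) / (0.7830 + 0.04760) = 30.12 µg/L.

30.1 µg/L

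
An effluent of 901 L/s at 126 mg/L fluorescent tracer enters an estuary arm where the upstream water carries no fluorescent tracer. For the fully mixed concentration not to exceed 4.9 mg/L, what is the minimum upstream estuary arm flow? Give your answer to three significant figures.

Set C_mix = 4.9: (Q·0 + 901.0·126.0) / (Q + 901.0) = 4.9
→ Q = 901.0·(126.0 − 4.9)/(4.9 − 0) = 22270 L/s.

22300 L/s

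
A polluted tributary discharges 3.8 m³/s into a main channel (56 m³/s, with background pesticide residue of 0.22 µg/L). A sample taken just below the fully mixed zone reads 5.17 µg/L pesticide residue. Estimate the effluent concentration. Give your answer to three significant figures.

78.1 µg/L

Mass balance: 56.00·0.2200 + 3.800·Cₑ = 59.80·5.170
→ Cₑ = (59.80·5.170 − 56.00·0.2200) / 3.800 = 78.12 µg/L.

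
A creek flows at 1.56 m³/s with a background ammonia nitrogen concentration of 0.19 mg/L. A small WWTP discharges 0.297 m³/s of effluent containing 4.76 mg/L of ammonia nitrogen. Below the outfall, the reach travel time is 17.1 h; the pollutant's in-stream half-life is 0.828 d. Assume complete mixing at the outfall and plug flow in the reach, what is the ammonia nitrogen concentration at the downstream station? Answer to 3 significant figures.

Conservation of mass: C = (1.560·0.1900 + 0.2970·4.760) / 1.857 = 1.710/1.857 = 0.9209 mg/L.
Half-life 0.828 d → k = ln 2 / 0.828 = 0.8371 d⁻¹.
Applying C = C₀e^(−kt): 0.9209 × 0.5508 = 0.5072 mg/L.

0.507 mg/L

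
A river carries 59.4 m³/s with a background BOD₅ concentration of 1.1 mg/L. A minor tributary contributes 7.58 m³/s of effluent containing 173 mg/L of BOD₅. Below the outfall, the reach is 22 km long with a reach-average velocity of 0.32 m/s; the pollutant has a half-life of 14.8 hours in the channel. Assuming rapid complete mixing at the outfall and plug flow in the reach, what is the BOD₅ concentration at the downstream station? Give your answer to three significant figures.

Conservation of mass: C = (59.40·1.100 + 7.580·173.0) / 66.98 = 1377/66.98 = 20.55 mg/L.
Travel time t = 22·1000 / 0.32 = 68750 s = 19.10 h.
Half-life 14.8 h → k = ln 2 / 14.8 = 0.04683 h⁻¹ = 1.124 d⁻¹.
Decay over the reach: 20.55·exp(−kt) = 20.55·0.4089 = 8.403 mg/L.

8.40 mg/L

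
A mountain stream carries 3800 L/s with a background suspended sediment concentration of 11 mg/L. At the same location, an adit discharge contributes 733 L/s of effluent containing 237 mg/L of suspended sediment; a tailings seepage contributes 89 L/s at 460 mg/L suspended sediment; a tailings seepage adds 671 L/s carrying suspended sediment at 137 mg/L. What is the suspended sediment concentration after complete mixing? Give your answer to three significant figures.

Mixed concentration C = ΣQC/ΣQ = (3800·11.00 + 733.0·237.0 + 89.00·460.0 + 671.0·137.0) / 5293 = 348400/5293 = 65.82 mg/L.

65.8 mg/L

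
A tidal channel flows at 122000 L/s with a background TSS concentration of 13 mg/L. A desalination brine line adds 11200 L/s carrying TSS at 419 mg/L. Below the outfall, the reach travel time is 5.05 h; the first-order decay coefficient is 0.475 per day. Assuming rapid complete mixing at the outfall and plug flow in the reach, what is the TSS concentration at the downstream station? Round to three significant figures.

42.7 mg/L

Mixed concentration C = ΣQC/ΣQ = (122000·13.00 + 11200·419.0) / 133200 = 6279000/133200 = 47.14 mg/L.
Applying C = C₀e^(−kt): 47.14 × 0.9049 = 42.65 mg/L.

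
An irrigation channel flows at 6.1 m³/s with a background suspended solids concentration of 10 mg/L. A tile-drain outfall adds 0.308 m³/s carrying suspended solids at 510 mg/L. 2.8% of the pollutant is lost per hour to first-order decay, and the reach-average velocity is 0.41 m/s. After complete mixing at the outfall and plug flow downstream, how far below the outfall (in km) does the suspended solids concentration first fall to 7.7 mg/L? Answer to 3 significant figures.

Conservation of mass: C = (6.100·10.00 + 0.3080·510.0) / 6.408 = 218.1/6.408 = 34.03 mg/L.
2.8%/h lost → k = −ln(1 − 0.028) = 0.02840 h⁻¹.
Set 34.03·exp(−k·t) = 7.7 → t = ln(34.03/7.7)/k = 188400 s = 52.33 h.
Distance = v·t = 0.41·188400 = 77240 m = 77.24 km.

77.2 km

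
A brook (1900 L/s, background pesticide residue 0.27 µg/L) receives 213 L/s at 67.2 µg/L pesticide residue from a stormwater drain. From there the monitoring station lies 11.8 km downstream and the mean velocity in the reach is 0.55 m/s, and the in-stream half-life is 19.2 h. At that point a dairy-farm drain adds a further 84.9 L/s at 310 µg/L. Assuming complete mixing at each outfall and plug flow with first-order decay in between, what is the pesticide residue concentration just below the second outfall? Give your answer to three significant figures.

17.4 µg/L

Mass balance: C = (1900·0.2700 + 213.0·67.20) / 2113 = 14830/2113 = 7.017 µg/L; combined flow 2113 L/s.
Travel time t = 11.8·1000 / 0.55 = 21450 s = 5.960 h.
Half-life 19.2 h → k = ln 2 / 19.2 = 0.03610 h⁻¹ = 0.8664 d⁻¹.
Decay over the reach: 7.017·exp(−kt) = 7.017·0.8064 = 5.659 µg/L.
At the second outfall, C = (2113·5.659 + 84.90·310.0) / (2113 + 84.90) = 17.41 µg/L.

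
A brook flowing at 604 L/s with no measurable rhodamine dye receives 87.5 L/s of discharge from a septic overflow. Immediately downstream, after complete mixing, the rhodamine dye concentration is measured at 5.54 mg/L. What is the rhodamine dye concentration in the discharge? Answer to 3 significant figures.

43.8 mg/L

Mass balance: 604.0·0 + 87.50·Cₑ = 691.5·5.540
→ Cₑ = (691.5·5.540 − 604.0·0) / 87.50 = 43.78 mg/L.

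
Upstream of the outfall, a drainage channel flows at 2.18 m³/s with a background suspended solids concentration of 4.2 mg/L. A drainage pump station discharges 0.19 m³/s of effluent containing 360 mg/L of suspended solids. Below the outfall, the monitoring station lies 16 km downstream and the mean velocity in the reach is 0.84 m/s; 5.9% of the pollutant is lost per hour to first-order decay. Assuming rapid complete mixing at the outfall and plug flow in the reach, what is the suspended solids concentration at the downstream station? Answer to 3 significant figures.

23.7 mg/L

Conservation of mass: C = (2.180·4.200 + 0.1900·360.0) / 2.370 = 77.56/2.370 = 32.72 mg/L.
Travel time t = 16·1000 / 0.84 = 19050 s = 5.291 h.
5.9%/h lost → k = −ln(1 − 0.059) = 0.06081 h⁻¹.
Decay over the reach: 32.72·exp(−kt) = 32.72·0.7249 = 23.72 mg/L.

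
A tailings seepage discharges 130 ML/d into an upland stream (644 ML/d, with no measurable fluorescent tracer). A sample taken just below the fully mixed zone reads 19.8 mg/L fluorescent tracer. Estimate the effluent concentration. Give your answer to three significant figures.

118 mg/L

Mass balance: 644.0·0 + 130.0·Cₑ = 774.0·19.80
→ Cₑ = (774.0·19.80 − 644.0·0) / 130.0 = 117.9 mg/L.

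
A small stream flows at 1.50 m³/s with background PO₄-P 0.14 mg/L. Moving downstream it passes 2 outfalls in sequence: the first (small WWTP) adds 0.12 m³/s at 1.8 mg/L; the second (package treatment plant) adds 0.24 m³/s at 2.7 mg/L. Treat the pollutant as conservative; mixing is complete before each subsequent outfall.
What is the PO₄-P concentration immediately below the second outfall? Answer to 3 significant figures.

0.577 mg/L

Outfall 1: combined Q = 1.620 m³/s; C = (1.500·0.1400 + 0.1200·1.800)/1.620 = 0.2630 mg/L.
Outfall 2: combined Q = 1.860 m³/s; C = (1.620·0.2630 + 0.2400·2.700)/1.860 = 0.5774 mg/L.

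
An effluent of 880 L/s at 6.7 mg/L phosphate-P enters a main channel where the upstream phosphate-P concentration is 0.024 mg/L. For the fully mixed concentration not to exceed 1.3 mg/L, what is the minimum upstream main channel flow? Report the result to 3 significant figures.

3720 L/s

Set C_mix = 1.3: (Q·0.02400 + 880.0·6.700) / (Q + 880.0) = 1.3
→ Q = 880.0·(6.700 − 1.3)/(1.3 − 0.02400) = 3724 L/s.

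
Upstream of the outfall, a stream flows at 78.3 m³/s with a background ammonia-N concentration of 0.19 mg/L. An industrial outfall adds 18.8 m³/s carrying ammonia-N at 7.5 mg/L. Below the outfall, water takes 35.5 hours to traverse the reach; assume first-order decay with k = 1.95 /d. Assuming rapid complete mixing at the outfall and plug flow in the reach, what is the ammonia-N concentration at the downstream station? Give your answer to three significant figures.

0.0897 mg/L

Conservation of mass: C = (78.30·0.1900 + 18.80·7.500) / 97.10 = 155.9/97.10 = 1.605 mg/L.
First-order decay: C = 1.605·exp(−k·t) = 1.605·0.05589 = 0.08972 mg/L.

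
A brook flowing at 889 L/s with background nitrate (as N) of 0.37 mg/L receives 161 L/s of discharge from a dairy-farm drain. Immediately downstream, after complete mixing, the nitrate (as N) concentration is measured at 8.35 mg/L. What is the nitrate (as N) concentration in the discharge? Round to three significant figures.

Mass balance: 889.0·0.3700 + 161.0·Cₑ = 1050·8.350
→ Cₑ = (1050·8.350 − 889.0·0.3700) / 161.0 = 52.41 mg/L.

52.4 mg/L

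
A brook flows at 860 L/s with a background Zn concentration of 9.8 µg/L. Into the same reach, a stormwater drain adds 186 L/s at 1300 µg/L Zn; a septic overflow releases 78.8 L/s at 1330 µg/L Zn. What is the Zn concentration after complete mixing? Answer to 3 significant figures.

316 µg/L

Conservation of mass: C = (860.0·9.800 + 186.0·1300 + 78.80·1330) / 1125 = 355000/1125 = 315.6 µg/L.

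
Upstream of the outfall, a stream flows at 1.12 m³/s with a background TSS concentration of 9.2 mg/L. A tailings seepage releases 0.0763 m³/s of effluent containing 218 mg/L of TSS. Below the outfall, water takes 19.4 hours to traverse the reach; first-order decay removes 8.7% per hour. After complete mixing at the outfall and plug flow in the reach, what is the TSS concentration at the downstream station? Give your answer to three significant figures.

Mass balance: C = (1.120·9.200 + 0.07630·218.0) / 1.196 = 26.94/1.196 = 22.52 mg/L.
8.7%/h lost → k = −ln(1 − 0.087) = 0.09102 h⁻¹.
After decay, C = 22.52 × e^(−kt) = 22.52 × 0.1711 = 3.852 mg/L.

3.85 mg/L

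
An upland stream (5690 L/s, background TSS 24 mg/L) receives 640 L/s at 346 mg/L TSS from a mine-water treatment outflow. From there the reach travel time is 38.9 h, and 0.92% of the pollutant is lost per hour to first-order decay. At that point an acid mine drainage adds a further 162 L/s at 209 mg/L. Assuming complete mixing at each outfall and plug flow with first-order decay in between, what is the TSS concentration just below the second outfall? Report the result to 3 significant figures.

43.7 mg/L

Conservation of mass: C = (5690·24.00 + 640.0·346.0) / 6330 = 358000/6330 = 56.56 mg/L; combined flow 6330 L/s.
0.92%/h lost → k = −ln(1 − 0.0092) = 0.009243 h⁻¹.
After decay, C = 56.56 × e^(−kt) = 56.56 × 0.6980 = 39.48 mg/L.
At the second outfall, C = (6330·39.48 + 162.0·209.0) / (6330 + 162.0) = 43.71 mg/L.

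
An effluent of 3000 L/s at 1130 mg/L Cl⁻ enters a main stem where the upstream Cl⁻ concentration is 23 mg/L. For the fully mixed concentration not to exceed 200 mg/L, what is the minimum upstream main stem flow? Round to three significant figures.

15800 L/s

Set C_mix = 200: (Q·23.00 + 3000·1130) / (Q + 3000) = 200
→ Q = 3000·(1130 − 200)/(200 − 23.00) = 15760 L/s.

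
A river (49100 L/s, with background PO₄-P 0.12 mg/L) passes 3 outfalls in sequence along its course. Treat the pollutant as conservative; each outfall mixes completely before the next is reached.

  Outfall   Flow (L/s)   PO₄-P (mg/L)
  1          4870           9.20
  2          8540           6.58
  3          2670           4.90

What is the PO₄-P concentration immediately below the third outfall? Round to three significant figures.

1.84 mg/L

After outfall 1: Q = 49100 + 4870 = 53970 L/s; C = (49100·0.1200 + 4870·9.200)/53970 = 0.9393 mg/L.
After outfall 2: Q = 53970 + 8540 = 62510 L/s; C = (53970·0.9393 + 8540·6.580)/62510 = 1.710 mg/L.
After outfall 3: Q = 62510 + 2670 = 65180 L/s; C = (62510·1.710 + 2670·4.900)/65180 = 1.841 mg/L.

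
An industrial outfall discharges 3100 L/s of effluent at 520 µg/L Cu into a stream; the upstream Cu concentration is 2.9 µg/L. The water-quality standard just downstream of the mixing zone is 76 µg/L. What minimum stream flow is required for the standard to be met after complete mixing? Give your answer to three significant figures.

18800 L/s

Set C_mix = 76: (Q·2.900 + 3100·520.0) / (Q + 3100) = 76
→ Q = 3100·(520.0 − 76)/(76 − 2.900) = 18830 L/s.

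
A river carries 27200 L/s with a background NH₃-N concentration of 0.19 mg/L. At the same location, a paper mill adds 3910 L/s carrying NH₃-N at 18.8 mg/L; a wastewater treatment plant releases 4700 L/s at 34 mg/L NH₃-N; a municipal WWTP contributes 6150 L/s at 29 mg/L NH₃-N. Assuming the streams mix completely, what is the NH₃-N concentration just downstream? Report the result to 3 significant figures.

Conservation of mass: C = (27200·0.1900 + 3910·18.80 + 4700·34.00 + 6150·29.00) / 41960 = 416800/41960 = 9.934 mg/L.

9.93 mg/L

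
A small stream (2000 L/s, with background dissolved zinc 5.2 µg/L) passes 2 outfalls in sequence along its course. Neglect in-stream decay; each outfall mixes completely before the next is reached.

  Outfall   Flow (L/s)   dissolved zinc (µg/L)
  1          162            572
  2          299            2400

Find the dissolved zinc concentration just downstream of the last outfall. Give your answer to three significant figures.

333 µg/L

Below outfall 1: Q → 2162 L/s, C = (2000·5.200 + 162.0·572.0)/2162 = 47.67 µg/L.
Below outfall 2: Q → 2461 L/s, C = (2162·47.67 + 299.0·2400)/2461 = 333.5 µg/L.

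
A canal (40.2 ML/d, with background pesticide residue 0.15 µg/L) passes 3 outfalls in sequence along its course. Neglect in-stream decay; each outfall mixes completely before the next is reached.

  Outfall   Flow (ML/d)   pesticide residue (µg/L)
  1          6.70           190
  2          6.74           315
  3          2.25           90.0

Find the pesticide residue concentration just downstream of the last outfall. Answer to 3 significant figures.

64.5 µg/L

Outfall 1: combined Q = 46.90 ML/d; C = (40.20·0.1500 + 6.700·190.0)/46.90 = 27.27 µg/L.
Outfall 2: combined Q = 53.64 ML/d; C = (46.90·27.27 + 6.740·315.0)/53.64 = 63.43 µg/L.
Outfall 3: combined Q = 55.89 ML/d; C = (53.64·63.43 + 2.250·90.00)/55.89 = 64.50 µg/L.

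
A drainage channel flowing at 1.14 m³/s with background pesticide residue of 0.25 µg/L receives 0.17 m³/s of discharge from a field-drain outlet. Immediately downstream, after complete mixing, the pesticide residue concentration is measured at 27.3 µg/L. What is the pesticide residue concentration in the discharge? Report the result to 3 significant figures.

209 µg/L

Mass balance: 1.140·0.2500 + 0.1700·Cₑ = 1.310·27.30
→ Cₑ = (1.310·27.30 − 1.140·0.2500) / 0.1700 = 208.7 µg/L.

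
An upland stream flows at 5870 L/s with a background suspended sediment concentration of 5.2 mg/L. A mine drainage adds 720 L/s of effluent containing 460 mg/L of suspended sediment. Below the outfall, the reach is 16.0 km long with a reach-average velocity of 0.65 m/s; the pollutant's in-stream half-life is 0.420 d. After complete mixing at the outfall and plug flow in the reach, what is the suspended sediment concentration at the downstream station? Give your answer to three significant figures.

34.3 mg/L

Mixed concentration C = ΣQC/ΣQ = (5870·5.200 + 720.0·460.0) / 6590 = 361700/6590 = 54.89 mg/L.
Travel time t = 16.0·1000 / 0.65 = 24620 s = 6.838 h.
Half-life 0.420 d → k = ln 2 / 0.420 = 1.650 d⁻¹.
Decay over the reach: 54.89·exp(−kt) = 54.89·0.6249 = 34.30 mg/L.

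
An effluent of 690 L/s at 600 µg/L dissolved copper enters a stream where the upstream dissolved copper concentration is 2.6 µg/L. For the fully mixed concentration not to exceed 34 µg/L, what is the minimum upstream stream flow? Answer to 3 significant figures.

Set C_mix = 34: (Q·2.600 + 690.0·600.0) / (Q + 690.0) = 34
→ Q = 690.0·(600.0 − 34)/(34 − 2.600) = 12440 L/s.

12400 L/s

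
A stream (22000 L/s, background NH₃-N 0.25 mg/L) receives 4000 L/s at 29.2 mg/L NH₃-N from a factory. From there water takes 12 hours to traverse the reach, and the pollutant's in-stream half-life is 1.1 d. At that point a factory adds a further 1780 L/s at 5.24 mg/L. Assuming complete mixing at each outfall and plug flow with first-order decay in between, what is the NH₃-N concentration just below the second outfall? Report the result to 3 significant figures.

3.55 mg/L

Mass balance: C = (22000·0.2500 + 4000·29.20) / 26000 = 122300/26000 = 4.704 mg/L; combined flow 26000 L/s.
Half-life 1.1 d → k = ln 2 / 1.1 = 0.6301 d⁻¹.
After decay, C = 4.704 × e^(−kt) = 4.704 × 0.7297 = 3.433 mg/L.
At the second outfall, C = (26000·3.433 + 1780·5.240) / (26000 + 1780) = 3.548 mg/L.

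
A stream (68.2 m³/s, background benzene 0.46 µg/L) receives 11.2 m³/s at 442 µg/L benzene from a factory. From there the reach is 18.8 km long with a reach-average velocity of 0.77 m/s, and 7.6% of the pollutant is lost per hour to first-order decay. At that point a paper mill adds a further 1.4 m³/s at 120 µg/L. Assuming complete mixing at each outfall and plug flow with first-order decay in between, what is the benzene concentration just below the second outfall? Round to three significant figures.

Mixed concentration C = ΣQC/ΣQ = (68.20·0.4600 + 11.20·442.0) / 79.40 = 4982/79.40 = 62.74 µg/L; combined flow 79.40 m³/s.
Travel time t = 18.8·1000 / 0.77 = 24420 s = 6.782 h.
7.6%/h lost → k = −ln(1 − 0.076) = 0.07904 h⁻¹.
After decay, C = 62.74 × e^(−kt) = 62.74 × 0.5850 = 36.71 µg/L.
At the second outfall, C = (79.40·36.71 + 1.400·120.0) / (79.40 + 1.400) = 38.15 µg/L.

38.2 µg/L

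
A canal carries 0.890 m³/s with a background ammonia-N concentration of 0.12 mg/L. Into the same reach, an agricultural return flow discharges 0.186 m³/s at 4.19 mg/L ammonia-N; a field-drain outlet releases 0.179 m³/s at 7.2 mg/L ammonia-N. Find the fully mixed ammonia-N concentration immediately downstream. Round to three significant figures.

1.73 mg/L

Conservation of mass: C = (0.8900·0.1200 + 0.1860·4.190 + 0.1790·7.200) / 1.255 = 2.175/1.255 = 1.733 mg/L.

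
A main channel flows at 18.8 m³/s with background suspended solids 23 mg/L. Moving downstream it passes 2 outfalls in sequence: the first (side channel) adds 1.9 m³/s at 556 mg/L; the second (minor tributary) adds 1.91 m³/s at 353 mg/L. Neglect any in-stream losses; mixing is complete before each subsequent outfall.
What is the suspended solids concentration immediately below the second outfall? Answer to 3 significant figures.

Outfall 1: combined Q = 20.70 m³/s; C = (18.80·23.00 + 1.900·556.0)/20.70 = 71.92 mg/L.
Outfall 2: combined Q = 22.61 m³/s; C = (20.70·71.92 + 1.910·353.0)/22.61 = 95.67 mg/L.

95.7 mg/L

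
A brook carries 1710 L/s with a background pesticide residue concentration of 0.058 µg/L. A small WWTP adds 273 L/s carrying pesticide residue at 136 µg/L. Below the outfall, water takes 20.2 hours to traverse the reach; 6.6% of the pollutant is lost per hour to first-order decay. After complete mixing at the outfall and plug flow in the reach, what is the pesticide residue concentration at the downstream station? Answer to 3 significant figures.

4.73 µg/L

After mixing, C = (1710·0.05800 + 273.0·136.0) / 1983 = 37230/1983 = 18.77 µg/L.
6.6%/h lost → k = −ln(1 − 0.066) = 0.06828 h⁻¹.
First-order decay: C = 18.77·exp(−k·t) = 18.77·0.2518 = 4.727 µg/L.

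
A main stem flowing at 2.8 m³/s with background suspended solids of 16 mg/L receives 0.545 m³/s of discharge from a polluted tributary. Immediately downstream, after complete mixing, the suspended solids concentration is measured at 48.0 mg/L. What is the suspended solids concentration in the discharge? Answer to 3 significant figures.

Mass balance: 2.800·16.00 + 0.5450·Cₑ = 3.345·48.00
→ Cₑ = (3.345·48.00 − 2.800·16.00) / 0.5450 = 212.4 mg/L.

212 mg/L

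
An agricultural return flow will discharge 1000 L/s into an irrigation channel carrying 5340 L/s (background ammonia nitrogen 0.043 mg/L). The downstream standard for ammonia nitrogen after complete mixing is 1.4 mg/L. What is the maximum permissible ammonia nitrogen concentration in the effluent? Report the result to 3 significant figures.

At the limit, (Qr·Cr + Qe·Cₑ)/(Qr + Qe) = 1.4:
Cₑ = (6340·1.4 − 5340·0.04300) / 1000 = 8.646 mg/L.

8.65 mg/L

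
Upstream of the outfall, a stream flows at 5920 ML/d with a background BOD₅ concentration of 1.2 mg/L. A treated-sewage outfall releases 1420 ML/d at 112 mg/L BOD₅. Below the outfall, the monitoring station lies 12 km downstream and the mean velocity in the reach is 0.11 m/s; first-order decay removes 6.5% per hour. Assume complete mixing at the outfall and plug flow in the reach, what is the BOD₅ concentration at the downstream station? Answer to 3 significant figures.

2.95 mg/L

Mass balance: C = (5920·1.200 + 1420·112.0) / 7340 = 166100/7340 = 22.64 mg/L.
Travel time t = 12·1000 / 0.11 = 109100 s = 30.30 h.
6.5%/h lost → k = −ln(1 − 0.065) = 0.06721 h⁻¹.
After decay, C = 22.64 × e^(−kt) = 22.64 × 0.1305 = 2.953 mg/L.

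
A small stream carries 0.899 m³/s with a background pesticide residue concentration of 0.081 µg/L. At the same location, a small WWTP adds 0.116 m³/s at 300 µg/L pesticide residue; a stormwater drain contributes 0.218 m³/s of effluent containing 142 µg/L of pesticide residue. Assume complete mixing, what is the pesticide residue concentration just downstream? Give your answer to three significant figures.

53.4 µg/L

Mass balance: C = (0.8990·0.08100 + 0.1160·300.0 + 0.2180·142.0) / 1.233 = 65.83/1.233 = 53.39 µg/L.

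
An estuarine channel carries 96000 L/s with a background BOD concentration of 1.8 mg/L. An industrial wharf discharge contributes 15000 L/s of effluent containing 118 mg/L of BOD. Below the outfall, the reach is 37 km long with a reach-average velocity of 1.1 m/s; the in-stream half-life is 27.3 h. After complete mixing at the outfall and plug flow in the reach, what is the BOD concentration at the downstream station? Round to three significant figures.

13.8 mg/L

Mixed concentration C = ΣQC/ΣQ = (96000·1.800 + 15000·118.0) / 111000 = 1943000/111000 = 17.50 mg/L.
Travel time t = 37·1000 / 1.1 = 33640 s = 9.343 h.
Half-life 27.3 h → k = ln 2 / 27.3 = 0.02539 h⁻¹ = 0.6094 d⁻¹.
Decay over the reach: 17.50·exp(−kt) = 17.50·0.7888 = 13.81 mg/L.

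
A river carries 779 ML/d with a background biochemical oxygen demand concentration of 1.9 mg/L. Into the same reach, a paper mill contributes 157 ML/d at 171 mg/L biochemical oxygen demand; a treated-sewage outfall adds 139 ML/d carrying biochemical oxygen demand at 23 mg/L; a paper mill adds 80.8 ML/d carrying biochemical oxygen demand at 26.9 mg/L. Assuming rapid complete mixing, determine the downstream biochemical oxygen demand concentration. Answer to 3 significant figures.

29.2 mg/L

After mixing, C = (779.0·1.900 + 157.0·171.0 + 139.0·23.00 + 80.80·26.90) / 1156 = 33700/1156 = 29.16 mg/L.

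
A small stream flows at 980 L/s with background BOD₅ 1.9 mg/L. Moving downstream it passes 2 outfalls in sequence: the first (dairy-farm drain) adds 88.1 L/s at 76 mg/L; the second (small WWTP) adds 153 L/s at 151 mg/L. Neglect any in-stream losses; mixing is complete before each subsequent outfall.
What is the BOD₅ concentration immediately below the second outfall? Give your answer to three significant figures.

Below outfall 1: Q → 1068 L/s, C = (980.0·1.900 + 88.10·76.00)/1068 = 8.012 mg/L.
Below outfall 2: Q → 1221 L/s, C = (1068·8.012 + 153.0·151.0)/1221 = 25.93 mg/L.

25.9 mg/L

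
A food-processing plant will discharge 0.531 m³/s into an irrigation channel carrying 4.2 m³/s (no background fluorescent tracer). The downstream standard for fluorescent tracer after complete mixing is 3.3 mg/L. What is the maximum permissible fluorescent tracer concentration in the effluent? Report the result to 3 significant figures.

29.4 mg/L

At the limit, (Qr·Cr + Qe·Cₑ)/(Qr + Qe) = 3.3:
Cₑ = (4.731·3.3 − 4.200·0) / 0.5310 = 29.40 mg/L.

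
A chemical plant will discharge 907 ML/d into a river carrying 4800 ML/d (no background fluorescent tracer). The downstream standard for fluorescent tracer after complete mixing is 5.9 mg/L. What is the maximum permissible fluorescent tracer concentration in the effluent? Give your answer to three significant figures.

At the limit, (Qr·Cr + Qe·Cₑ)/(Qr + Qe) = 5.9:
Cₑ = (5707·5.9 − 4800·0) / 907.0 = 37.12 mg/L.

37.1 mg/L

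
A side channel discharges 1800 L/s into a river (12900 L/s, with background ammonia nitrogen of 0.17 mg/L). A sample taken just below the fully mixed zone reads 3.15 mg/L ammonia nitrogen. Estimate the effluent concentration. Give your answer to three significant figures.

Mass balance: 12900·0.1700 + 1800·Cₑ = 14700·3.150
→ Cₑ = (14700·3.150 − 12900·0.1700) / 1800 = 24.51 mg/L.

24.5 mg/L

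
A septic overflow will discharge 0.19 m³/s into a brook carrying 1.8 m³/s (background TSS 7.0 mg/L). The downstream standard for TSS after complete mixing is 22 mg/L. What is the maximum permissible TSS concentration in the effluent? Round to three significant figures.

At the limit, (Qr·Cr + Qe·Cₑ)/(Qr + Qe) = 22:
Cₑ = (1.990·22 − 1.800·7.000) / 0.1900 = 164.1 mg/L.

164 mg/L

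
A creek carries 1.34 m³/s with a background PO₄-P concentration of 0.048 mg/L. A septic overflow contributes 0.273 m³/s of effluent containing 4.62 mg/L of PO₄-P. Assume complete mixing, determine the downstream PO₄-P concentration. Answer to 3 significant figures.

Flow-weighted average: C = (1.340·0.04800 + 0.2730·4.620) / 1.613 = 1.326/1.613 = 0.8218 mg/L.

0.822 mg/L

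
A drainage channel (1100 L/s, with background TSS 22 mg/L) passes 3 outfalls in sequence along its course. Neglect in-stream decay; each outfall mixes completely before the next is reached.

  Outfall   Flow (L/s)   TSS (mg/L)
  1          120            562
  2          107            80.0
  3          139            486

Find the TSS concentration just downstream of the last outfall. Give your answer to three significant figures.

Outfall 1: combined Q = 1220 L/s; C = (1100·22.00 + 120.0·562.0)/1220 = 75.11 mg/L.
Outfall 2: combined Q = 1327 L/s; C = (1220·75.11 + 107.0·80.00)/1327 = 75.51 mg/L.
Outfall 3: combined Q = 1466 L/s; C = (1327·75.51 + 139.0·486.0)/1466 = 114.4 mg/L.

114 mg/L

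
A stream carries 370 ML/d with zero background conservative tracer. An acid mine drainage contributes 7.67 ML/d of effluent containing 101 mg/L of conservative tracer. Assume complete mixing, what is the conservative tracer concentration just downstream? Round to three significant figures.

2.05 mg/L

Conservation of mass: C = (370.0·0 + 7.670·101.0) / 377.7 = 774.7/377.7 = 2.051 mg/L.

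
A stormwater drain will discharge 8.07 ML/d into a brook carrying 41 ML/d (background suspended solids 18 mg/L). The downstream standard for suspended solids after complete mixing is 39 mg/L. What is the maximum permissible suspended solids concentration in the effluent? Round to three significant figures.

146 mg/L

At the limit, (Qr·Cr + Qe·Cₑ)/(Qr + Qe) = 39:
Cₑ = (49.07·39 − 41.00·18.00) / 8.070 = 145.7 mg/L.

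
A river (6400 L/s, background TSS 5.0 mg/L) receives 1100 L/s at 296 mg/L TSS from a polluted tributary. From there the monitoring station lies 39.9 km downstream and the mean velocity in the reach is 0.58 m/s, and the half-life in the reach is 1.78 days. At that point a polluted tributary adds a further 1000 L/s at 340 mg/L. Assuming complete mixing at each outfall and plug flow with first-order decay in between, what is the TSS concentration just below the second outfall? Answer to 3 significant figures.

70.9 mg/L

Conservation of mass: C = (6400·5.000 + 1100·296.0) / 7500 = 357600/7500 = 47.68 mg/L; combined flow 7500 L/s.
Travel time t = 39.9·1000 / 0.58 = 68790 s = 19.11 h.
Half-life 1.78 d → k = ln 2 / 1.78 = 0.3894 d⁻¹.
Decay over the reach: 47.68·exp(−kt) = 47.68·0.7334 = 34.97 mg/L.
Second outfall: C = (7500·34.97 + 1000·340.0)/8500 = 70.85 mg/L.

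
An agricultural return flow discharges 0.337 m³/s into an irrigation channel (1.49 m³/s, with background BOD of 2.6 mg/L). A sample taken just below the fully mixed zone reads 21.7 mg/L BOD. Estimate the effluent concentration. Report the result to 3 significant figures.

Mass balance: 1.490·2.600 + 0.3370·Cₑ = 1.827·21.70
→ Cₑ = (1.827·21.70 − 1.490·2.600) / 0.3370 = 106.1 mg/L.

106 mg/L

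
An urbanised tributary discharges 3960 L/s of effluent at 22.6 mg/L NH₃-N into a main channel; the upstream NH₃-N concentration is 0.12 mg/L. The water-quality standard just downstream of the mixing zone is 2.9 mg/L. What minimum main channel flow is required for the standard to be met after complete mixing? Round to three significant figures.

28100 L/s

Set C_mix = 2.9: (Q·0.1200 + 3960·22.60) / (Q + 3960) = 2.9
→ Q = 3960·(22.60 − 2.9)/(2.9 − 0.1200) = 28060 L/s.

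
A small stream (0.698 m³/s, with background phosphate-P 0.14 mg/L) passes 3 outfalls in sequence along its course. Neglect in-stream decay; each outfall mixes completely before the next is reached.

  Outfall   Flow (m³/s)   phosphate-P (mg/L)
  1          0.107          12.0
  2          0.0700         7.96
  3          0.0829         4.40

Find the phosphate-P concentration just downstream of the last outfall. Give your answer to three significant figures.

Below outfall 1: Q → 0.8050 m³/s, C = (0.6980·0.1400 + 0.1070·12.00)/0.8050 = 1.716 mg/L.
Below outfall 2: Q → 0.8750 m³/s, C = (0.8050·1.716 + 0.07000·7.960)/0.8750 = 2.216 mg/L.
Below outfall 3: Q → 0.9579 m³/s, C = (0.8750·2.216 + 0.08290·4.400)/0.9579 = 2.405 mg/L.

2.40 mg/L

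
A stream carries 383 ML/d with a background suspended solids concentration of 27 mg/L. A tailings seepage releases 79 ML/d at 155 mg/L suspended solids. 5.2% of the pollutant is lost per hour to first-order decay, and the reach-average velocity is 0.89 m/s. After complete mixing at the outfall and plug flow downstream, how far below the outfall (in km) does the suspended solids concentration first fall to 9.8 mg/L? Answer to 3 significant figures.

96.4 km

Mixed concentration C = ΣQC/ΣQ = (383.0·27.00 + 79.00·155.0) / 462.0 = 22590/462.0 = 48.89 mg/L.
5.2%/h lost → k = −ln(1 − 0.052) = 0.05340 h⁻¹.
Set 48.89·exp(−k·t) = 9.8 → t = ln(48.89/9.8)/k = 108300 s = 30.10 h.
Distance = v·t = 0.89·108300 = 96430 m = 96.43 km.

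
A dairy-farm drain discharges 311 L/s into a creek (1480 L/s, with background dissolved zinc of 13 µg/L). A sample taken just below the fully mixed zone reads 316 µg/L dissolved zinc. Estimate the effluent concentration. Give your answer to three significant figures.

Mass balance: 1480·13.00 + 311.0·Cₑ = 1791·316.0
→ Cₑ = (1791·316.0 − 1480·13.00) / 311.0 = 1758 µg/L.

1760 µg/L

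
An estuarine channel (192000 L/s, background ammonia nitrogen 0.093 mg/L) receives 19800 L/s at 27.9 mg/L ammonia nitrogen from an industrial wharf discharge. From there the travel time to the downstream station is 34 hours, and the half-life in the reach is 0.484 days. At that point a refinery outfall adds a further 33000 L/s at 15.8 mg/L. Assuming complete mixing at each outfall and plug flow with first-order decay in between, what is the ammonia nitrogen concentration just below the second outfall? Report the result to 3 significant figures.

Mixed concentration C = ΣQC/ΣQ = (192000·0.09300 + 19800·27.90) / 211800 = 570300/211800 = 2.693 mg/L; combined flow 211800 L/s.
Half-life 0.484 d → k = ln 2 / 0.484 = 1.432 d⁻¹.
Applying C = C₀e^(−kt): 2.693 × 0.1315 = 0.3540 mg/L.
At the second outfall, C = (211800·0.3540 + 33000·15.80) / (211800 + 33000) = 2.436 mg/L.

2.44 mg/L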